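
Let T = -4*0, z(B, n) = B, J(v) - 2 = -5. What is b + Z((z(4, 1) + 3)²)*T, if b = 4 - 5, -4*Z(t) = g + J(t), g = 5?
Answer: -1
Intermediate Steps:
J(v) = -3 (J(v) = 2 - 5 = -3)
Z(t) = -½ (Z(t) = -(5 - 3)/4 = -¼*2 = -½)
b = -1 (b = 4 - 1*5 = 4 - 5 = -1)
T = 0
b + Z((z(4, 1) + 3)²)*T = -1 - ½*0 = -1 + 0 = -1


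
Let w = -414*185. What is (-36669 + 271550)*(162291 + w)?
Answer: 20129536581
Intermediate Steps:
w = -76590
(-36669 + 271550)*(162291 + w) = (-36669 + 271550)*(162291 - 76590) = 234881*85701 = 20129536581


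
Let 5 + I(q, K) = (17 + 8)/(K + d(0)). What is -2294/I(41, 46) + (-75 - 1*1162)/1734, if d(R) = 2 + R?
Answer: 190668253/372810 ≈ 511.44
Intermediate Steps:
I(q, K) = -5 + 25/(2 + K) (I(q, K) = -5 + (17 + 8)/(K + (2 + 0)) = -5 + 25/(K + 2) = -5 + 25/(2 + K))
-2294/I(41, 46) + (-75 - 1*1162)/1734 = -2294*(2 + 46)/(5*(3 - 1*46)) + (-75 - 1*1162)/1734 = -2294*48/(5*(3 - 46)) + (-75 - 1162)*(1/1734) = -2294/(5*(1/48)*(-43)) - 1237*1/1734 = -2294/(-215/48) - 1237/1734 = -2294*(-48/215) - 1237/1734 = 110112/215 - 1237/1734 = 190668253/372810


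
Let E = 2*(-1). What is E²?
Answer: 4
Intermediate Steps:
E = -2
E² = (-2)² = 4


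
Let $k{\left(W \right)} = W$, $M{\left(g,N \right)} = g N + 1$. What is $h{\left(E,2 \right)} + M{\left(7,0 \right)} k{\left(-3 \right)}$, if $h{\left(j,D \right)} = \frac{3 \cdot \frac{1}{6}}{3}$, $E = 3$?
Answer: $- \frac{17}{6} \approx -2.8333$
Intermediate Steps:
$M{\left(g,N \right)} = 1 + N g$ ($M{\left(g,N \right)} = N g + 1 = 1 + N g$)
$h{\left(j,D \right)} = \frac{1}{6}$ ($h{\left(j,D \right)} = 3 \cdot \frac{1}{6} \cdot \frac{1}{3} = \frac{1}{2} \cdot \frac{1}{3} = \frac{1}{6}$)
$h{\left(E,2 \right)} + M{\left(7,0 \right)} k{\left(-3 \right)} = \frac{1}{6} + \left(1 + 0 \cdot 7\right) \left(-3\right) = \frac{1}{6} + \left(1 + 0\right) \left(-3\right) = \frac{1}{6} + 1 \left(-3\right) = \frac{1}{6} - 3 = - \frac{17}{6}$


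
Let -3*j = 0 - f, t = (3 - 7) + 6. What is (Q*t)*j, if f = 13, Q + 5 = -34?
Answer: -338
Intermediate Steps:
Q = -39 (Q = -5 - 34 = -39)
t = 2 (t = -4 + 6 = 2)
j = 13/3 (j = -(0 - 1*13)/3 = -(0 - 13)/3 = -⅓*(-13) = 13/3 ≈ 4.3333)
(Q*t)*j = -39*2*(13/3) = -78*13/3 = -338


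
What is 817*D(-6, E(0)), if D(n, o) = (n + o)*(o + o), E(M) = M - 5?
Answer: 89870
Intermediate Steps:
E(M) = -5 + M
D(n, o) = 2*o*(n + o) (D(n, o) = (n + o)*(2*o) = 2*o*(n + o))
817*D(-6, E(0)) = 817*(2*(-5 + 0)*(-6 + (-5 + 0))) = 817*(2*(-5)*(-6 - 5)) = 817*(2*(-5)*(-11)) = 817*110 = 89870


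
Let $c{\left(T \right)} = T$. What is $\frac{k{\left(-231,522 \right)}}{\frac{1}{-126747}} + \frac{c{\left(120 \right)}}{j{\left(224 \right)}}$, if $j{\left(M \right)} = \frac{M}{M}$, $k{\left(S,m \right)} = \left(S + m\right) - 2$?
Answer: $-36629763$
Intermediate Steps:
$k{\left(S,m \right)} = -2 + S + m$
$j{\left(M \right)} = 1$
$\frac{k{\left(-231,522 \right)}}{\frac{1}{-126747}} + \frac{c{\left(120 \right)}}{j{\left(224 \right)}} = \frac{-2 - 231 + 522}{\frac{1}{-126747}} + \frac{120}{1} = \frac{289}{- \frac{1}{126747}} + 120 \cdot 1 = 289 \left(-126747\right) + 120 = -36629883 + 120 = -36629763$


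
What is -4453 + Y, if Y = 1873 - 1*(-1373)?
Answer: -1207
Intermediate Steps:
Y = 3246 (Y = 1873 + 1373 = 3246)
-4453 + Y = -4453 + 3246 = -1207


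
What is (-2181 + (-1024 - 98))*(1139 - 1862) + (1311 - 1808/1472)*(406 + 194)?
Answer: 73000437/23 ≈ 3.1739e+6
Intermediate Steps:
(-2181 + (-1024 - 98))*(1139 - 1862) + (1311 - 1808/1472)*(406 + 194) = (-2181 - 1122)*(-723) + (1311 - 1808*1/1472)*600 = -3303*(-723) + (1311 - 113/92)*600 = 2388069 + (120499/92)*600 = 2388069 + 18074850/23 = 73000437/23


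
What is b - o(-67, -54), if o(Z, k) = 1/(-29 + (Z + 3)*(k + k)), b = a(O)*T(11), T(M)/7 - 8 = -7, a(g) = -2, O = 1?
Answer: -96363/6883 ≈ -14.000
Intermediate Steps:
T(M) = 7 (T(M) = 56 + 7*(-7) = 56 - 49 = 7)
b = -14 (b = -2*7 = -14)
o(Z, k) = 1/(-29 + 2*k*(3 + Z)) (o(Z, k) = 1/(-29 + (3 + Z)*(2*k)) = 1/(-29 + 2*k*(3 + Z)))
b - o(-67, -54) = -14 - 1/(-29 + 6*(-54) + 2*(-67)*(-54)) = -14 - 1/(-29 - 324 + 7236) = -14 - 1/6883 = -96363/6883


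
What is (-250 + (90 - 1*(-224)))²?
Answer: 4096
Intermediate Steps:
(-250 + (90 - 1*(-224)))² = (-250 + (90 + 224))² = (-250 + 314)² = 64² = 4096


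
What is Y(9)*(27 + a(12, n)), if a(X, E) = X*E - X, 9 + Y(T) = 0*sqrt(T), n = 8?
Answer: -999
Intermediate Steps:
Y(T) = -9 (Y(T) = -9 + 0*sqrt(T) = -9 + 0 = -9)
a(X, E) = -X + E*X (a(X, E) = E*X - X = -X + E*X)
Y(9)*(27 + a(12, n)) = -9*(27 + 12*(-1 + 8)) = -9*(27 + 12*7) = -9*(27 + 84) = -9*111 = -999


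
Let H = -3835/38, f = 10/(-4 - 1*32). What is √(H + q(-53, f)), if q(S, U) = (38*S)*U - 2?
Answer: √5932978/114 ≈ 21.366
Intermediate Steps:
f = -5/18 (f = 10/(-4 - 32) = 10/(-36) = 10*(-1/36) = -5/18 ≈ -0.27778)
q(S, U) = -2 + 38*S*U (q(S, U) = 38*S*U - 2 = -2 + 38*S*U)
H = -3835/38 (H = -3835*1/38 = -3835/38 ≈ -100.92)
√(H + q(-53, f)) = √(-3835/38 + (-2 + 38*(-53)*(-5/18))) = √(-3835/38 + (-2 + 5035/9)) = √(-3835/38 + 5017/9) = √(156131/342) = √5932978/114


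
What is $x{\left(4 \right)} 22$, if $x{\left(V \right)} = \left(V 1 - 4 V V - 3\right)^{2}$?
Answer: $1475782$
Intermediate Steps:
$x{\left(V \right)} = \left(-3 - 4 V^{3}\right)^{2}$ ($x{\left(V \right)} = \left(V \left(- 4 V^{2}\right) - 3\right)^{2} = \left(- 4 V^{3} - 3\right)^{2} = \left(-3 - 4 V^{3}\right)^{2}$)
$x{\left(4 \right)} 22 = \left(3 + 4 \cdot 4^{3}\right)^{2} \cdot 22 = \left(3 + 4 \cdot 64\right)^{2} \cdot 22 = \left(3 + 256\right)^{2} \cdot 22 = 259^{2} \cdot 22 = 67081 \cdot 22 = 1475782$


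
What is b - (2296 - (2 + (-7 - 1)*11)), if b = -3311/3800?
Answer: -9054911/3800 ≈ -2382.9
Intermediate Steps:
b = -3311/3800 (b = -3311*1/3800 = -3311/3800 ≈ -0.87132)
b - (2296 - (2 + (-7 - 1)*11)) = -3311/3800 - (2296 - (2 + (-7 - 1)*11)) = -3311/3800 - (2296 - (2 - 8*11)) = -3311/3800 - (2296 - (2 - 88)) = -3311/3800 - (2296 - 1*(-86)) = -3311/3800 - (2296 + 86) = -3311/3800 - 1*2382 = -3311/3800 - 2382 = -9054911/3800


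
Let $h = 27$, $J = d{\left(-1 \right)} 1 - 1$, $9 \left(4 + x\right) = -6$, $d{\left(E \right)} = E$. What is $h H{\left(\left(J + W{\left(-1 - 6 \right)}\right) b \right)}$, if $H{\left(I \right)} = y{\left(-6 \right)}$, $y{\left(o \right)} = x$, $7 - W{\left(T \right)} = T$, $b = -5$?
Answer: $-126$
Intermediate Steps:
$x = - \frac{14}{3}$ ($x = -4 + \frac{1}{9} \left(-6\right) = -4 - \frac{2}{3} = - \frac{14}{3} \approx -4.6667$)
$W{\left(T \right)} = 7 - T$
$J = -2$ ($J = \left(-1\right) 1 - 1 = -1 - 1 = -2$)
$y{\left(o \right)} = - \frac{14}{3}$
$H{\left(I \right)} = - \frac{14}{3}$
$h H{\left(\left(J + W{\left(-1 - 6 \right)}\right) b \right)} = 27 \left(- \frac{14}{3}\right) = -126$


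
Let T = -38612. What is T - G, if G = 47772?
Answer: -86384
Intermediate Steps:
T - G = -38612 - 1*47772 = -38612 - 47772 = -86384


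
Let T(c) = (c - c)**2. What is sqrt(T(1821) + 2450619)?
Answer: 3*sqrt(272291) ≈ 1565.4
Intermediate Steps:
T(c) = 0 (T(c) = 0**2 = 0)
sqrt(T(1821) + 2450619) = sqrt(0 + 2450619) = sqrt(2450619) = 3*sqrt(272291)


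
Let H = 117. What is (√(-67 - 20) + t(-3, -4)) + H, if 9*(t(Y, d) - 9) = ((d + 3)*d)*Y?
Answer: 374/3 + I*√87 ≈ 124.67 + 9.3274*I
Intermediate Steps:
t(Y, d) = 9 + Y*d*(3 + d)/9 (t(Y, d) = 9 + (((d + 3)*d)*Y)/9 = 9 + (((3 + d)*d)*Y)/9 = 9 + ((d*(3 + d))*Y)/9 = 9 + (Y*d*(3 + d))/9 = 9 + Y*d*(3 + d)/9)
(√(-67 - 20) + t(-3, -4)) + H = (√(-67 - 20) + (9 + (⅓)*(-3)*(-4) + (⅑)*(-3)*(-4)²)) + 117 = (√(-87) + (9 + 4 + (⅑)*(-3)*16)) + 117 = (I*√87 + (9 + 4 - 16/3)) + 117 = (I*√87 + 23/3) + 117 = (23/3 + I*√87) + 117 = 374/3 + I*√87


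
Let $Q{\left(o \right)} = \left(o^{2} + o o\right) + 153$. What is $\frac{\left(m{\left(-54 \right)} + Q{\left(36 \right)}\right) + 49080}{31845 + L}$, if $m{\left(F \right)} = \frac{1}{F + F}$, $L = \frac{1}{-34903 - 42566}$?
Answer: $\frac{144533887477}{88812010944} \approx 1.6274$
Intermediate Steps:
$L = - \frac{1}{77469}$ ($L = \frac{1}{-77469} = - \frac{1}{77469} \approx -1.2908 \cdot 10^{-5}$)
$m{\left(F \right)} = \frac{1}{2 F}$
$Q{\left(o \right)} = 153 + 2 o^{2}$ ($Q{\left(o \right)} = \left(o^{2} + o^{2}\right) + 153 = 2 o^{2} + 153 = 153 + 2 o^{2}$)
$\frac{\left(m{\left(-54 \right)} + Q{\left(36 \right)}\right) + 49080}{31845 + L} = \frac{\left(\frac{1}{2 \left(-54\right)} + \left(153 + 2 \cdot 36^{2}\right)\right) + 49080}{31845 - \frac{1}{77469}} = \frac{\left(\frac{1}{2} \left(- \frac{1}{54}\right) + \left(153 + 2 \cdot 1296\right)\right) + 49080}{\frac{2467000304}{77469}} = \left(\left(- \frac{1}{108} + \left(153 + 2592\right)\right) + 49080\right) \frac{77469}{2467000304} = \left(\left(- \frac{1}{108} + 2745\right) + 49080\right) \frac{77469}{2467000304} = \left(\frac{296459}{108} + 49080\right) \frac{77469}{2467000304} = \frac{5597099}{108} \cdot \frac{77469}{2467000304} = \frac{144533887477}{88812010944}$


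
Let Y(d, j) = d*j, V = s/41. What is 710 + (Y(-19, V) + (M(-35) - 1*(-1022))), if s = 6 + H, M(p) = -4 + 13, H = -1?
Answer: 71286/41 ≈ 1738.7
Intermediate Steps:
M(p) = 9
s = 5 (s = 6 - 1 = 5)
V = 5/41 ≈ 0.12195
710 + (Y(-19, V) + (M(-35) - 1*(-1022))) = 710 + (-19*5/41 + (9 - 1*(-1022))) = 710 + (-95/41 + (9 + 1022)) = 710 + (-95/41 + 1031) = 710 + 42176/41 = 71286/41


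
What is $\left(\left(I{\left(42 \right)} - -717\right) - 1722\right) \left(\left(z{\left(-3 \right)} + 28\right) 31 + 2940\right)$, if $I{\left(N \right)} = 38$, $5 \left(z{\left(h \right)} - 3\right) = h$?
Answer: $- \frac{18771404}{5} \approx -3.7543 \cdot 10^{6}$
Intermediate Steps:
$z{\left(h \right)} = 3 + \frac{h}{5}$
$\left(\left(I{\left(42 \right)} - -717\right) - 1722\right) \left(\left(z{\left(-3 \right)} + 28\right) 31 + 2940\right) = \left(\left(38 - -717\right) - 1722\right) \left(\left(\left(3 + \frac{1}{5} \left(-3\right)\right) + 28\right) 31 + 2940\right) = \left(\left(38 + 717\right) - 1722\right) \left(\left(\left(3 - \frac{3}{5}\right) + 28\right) 31 + 2940\right) = \left(755 - 1722\right) \left(\left(\frac{12}{5} + 28\right) 31 + 2940\right) = - 967 \left(\frac{152}{5} \cdot 31 + 2940\right) = - 967 \left(\frac{4712}{5} + 2940\right) = \left(-967\right) \frac{19412}{5} = - \frac{18771404}{5}$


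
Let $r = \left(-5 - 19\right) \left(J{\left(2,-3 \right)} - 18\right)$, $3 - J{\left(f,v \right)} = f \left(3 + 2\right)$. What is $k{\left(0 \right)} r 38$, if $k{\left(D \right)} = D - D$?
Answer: $0$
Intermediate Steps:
$J{\left(f,v \right)} = 3 - 5 f$ ($J{\left(f,v \right)} = 3 - f \left(3 + 2\right) = 3 - f 5 = 3 - 5 f$)
$k{\left(D \right)} = 0$
$r = 600$ ($r = \left(-5 - 19\right) \left(\left(3 - 10\right) - 18\right) = - 24 \left(\left(3 - 10\right) - 18\right) = - 24 \left(-7 - 18\right) = \left(-24\right) \left(-25\right) = 600$)
$k{\left(0 \right)} r 38 = 0 \cdot 600 \cdot 38 = 0 \cdot 38 = 0$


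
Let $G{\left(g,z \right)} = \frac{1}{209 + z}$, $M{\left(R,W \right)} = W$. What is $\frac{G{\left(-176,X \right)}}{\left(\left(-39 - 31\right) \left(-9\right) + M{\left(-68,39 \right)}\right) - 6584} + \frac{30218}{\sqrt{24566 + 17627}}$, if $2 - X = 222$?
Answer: $\frac{1}{65065} + \frac{30218 \sqrt{42193}}{42193} \approx 147.11$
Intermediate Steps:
$X = -220$ ($X = 2 - 222 = -220$)
$\frac{G{\left(-176,X \right)}}{\left(\left(-39 - 31\right) \left(-9\right) + M{\left(-68,39 \right)}\right) - 6584} + \frac{30218}{\sqrt{24566 + 17627}} = \frac{1}{\left(209 - 220\right) \left(\left(\left(-39 - 31\right) \left(-9\right) + 39\right) - 6584\right)} + \frac{30218}{\sqrt{24566 + 17627}} = \frac{1}{\left(-11\right) \left(\left(\left(-70\right) \left(-9\right) + 39\right) - 6584\right)} + \frac{30218}{\sqrt{42193}} = - \frac{1}{11 \left(\left(630 + 39\right) - 6584\right)} + 30218 \frac{\sqrt{42193}}{42193} = - \frac{1}{11 \left(669 - 6584\right)} + \frac{30218 \sqrt{42193}}{42193} = - \frac{1}{11 \left(-5915\right)} + \frac{30218 \sqrt{42193}}{42193} = \left(- \frac{1}{11}\right) \left(- \frac{1}{5915}\right) + \frac{30218 \sqrt{42193}}{42193} = \frac{1}{65065} + \frac{30218 \sqrt{42193}}{42193}$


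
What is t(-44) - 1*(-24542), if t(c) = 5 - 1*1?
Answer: 24546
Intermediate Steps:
t(c) = 4 (t(c) = 5 - 1 = 4)
t(-44) - 1*(-24542) = 4 - 1*(-24542) = 4 + 24542 = 24546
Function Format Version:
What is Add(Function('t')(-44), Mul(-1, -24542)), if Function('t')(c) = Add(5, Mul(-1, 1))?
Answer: 24546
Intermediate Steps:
Function('t')(c) = 4 (Function('t')(c) = Add(5, -1) = 4)
Add(Function('t')(-44), Mul(-1, -24542)) = Add(4, Mul(-1, -24542)) = Add(4, 24542) = 24546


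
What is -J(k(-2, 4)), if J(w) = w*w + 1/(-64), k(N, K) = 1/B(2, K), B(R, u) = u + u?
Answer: 0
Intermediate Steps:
B(R, u) = 2*u
k(N, K) = 1/(2*K)
J(w) = -1/64 + w² (J(w) = w² - 1/64 = -1/64 + w²)
-J(k(-2, 4)) = -(-1/64 + ((½)/4)²) = -(-1/64 + ((½)*(¼))²) = -(-1/64 + (⅛)²) = -(-1/64 + 1/64) = -1*0 = 0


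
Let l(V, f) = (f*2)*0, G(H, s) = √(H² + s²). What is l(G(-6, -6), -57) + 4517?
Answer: 4517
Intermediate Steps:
l(V, f) = 0 (l(V, f) = (2*f)*0 = 0)
l(G(-6, -6), -57) + 4517 = 0 + 4517 = 4517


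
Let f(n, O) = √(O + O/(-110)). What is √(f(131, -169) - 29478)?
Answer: √(-356683800 + 1430*I*√11990)/110 ≈ 0.037686 + 171.69*I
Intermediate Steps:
f(n, O) = √11990*√O/110 (f(n, O) = √(O + O*(-1/110)) = √(O - O/110) = √(109*O/110) = √11990*√O/110)
√(f(131, -169) - 29478) = √(√11990*√(-169)/110 - 29478) = √(√11990*(13*I)/110 - 29478) = √(13*I*√11990/110 - 29478) = √(-29478 + 13*I*√11990/110)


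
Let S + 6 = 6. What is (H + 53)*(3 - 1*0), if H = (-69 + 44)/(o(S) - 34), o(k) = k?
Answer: 5481/34 ≈ 161.21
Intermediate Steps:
S = 0 (S = -6 + 6 = 0)
H = 25/34 (H = (-69 + 44)/(0 - 34) = -25/(-34) = -25*(-1/34) = 25/34 ≈ 0.73529)
(H + 53)*(3 - 1*0) = (25/34 + 53)*(3 - 1*0) = 1827*(3 + 0)/34 = (1827/34)*3 = 5481/34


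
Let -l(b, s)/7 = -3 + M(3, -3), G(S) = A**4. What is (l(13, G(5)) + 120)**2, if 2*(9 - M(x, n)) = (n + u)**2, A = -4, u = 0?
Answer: 47961/4 ≈ 11990.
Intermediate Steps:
G(S) = 256 (G(S) = (-4)**4 = 256)
M(x, n) = 9 - n**2/2 (M(x, n) = 9 - (n + 0)**2/2 = 9 - n**2/2)
l(b, s) = -21/2 (l(b, s) = -7*(-3 + (9 - 1/2*(-3)**2)) = -7*(-3 + (9 - 1/2*9)) = -7*(-3 + (9 - 9/2)) = -7*(-3 + 9/2) = -7*3/2 = -21/2)
(l(13, G(5)) + 120)**2 = (-21/2 + 120)**2 = (219/2)**2 = 47961/4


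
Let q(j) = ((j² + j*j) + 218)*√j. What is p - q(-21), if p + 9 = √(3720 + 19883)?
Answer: -9 + √23603 - 1100*I*√21 ≈ 144.63 - 5040.8*I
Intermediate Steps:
q(j) = √j*(218 + 2*j²) (q(j) = ((j² + j²) + 218)*√j = (2*j² + 218)*√j = (218 + 2*j²)*√j = √j*(218 + 2*j²))
p = -9 + √23603 (p = -9 + √(3720 + 19883) = -9 + √23603 ≈ 144.63)
p - q(-21) = (-9 + √23603) - 2*√(-21)*(109 + (-21)²) = (-9 + √23603) - 2*I*√21*(109 + 441) = (-9 + √23603) - 2*I*√21*550 = (-9 + √23603) - 1100*I*√21 = -9 + √23603 - 1100*I*√21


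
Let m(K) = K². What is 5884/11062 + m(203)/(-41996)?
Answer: -104374747/232279876 ≈ -0.44935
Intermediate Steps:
5884/11062 + m(203)/(-41996) = 5884/11062 + 203²/(-41996) = 5884*(1/11062) + 41209*(-1/41996) = 2942/5531 - 41209/41996 = -104374747/232279876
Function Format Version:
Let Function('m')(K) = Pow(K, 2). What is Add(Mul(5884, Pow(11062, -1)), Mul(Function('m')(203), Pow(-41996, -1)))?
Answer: Rational(-104374747, 232279876) ≈ -0.44935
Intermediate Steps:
Add(Mul(5884, Pow(11062, -1)), Mul(Function('m')(203), Pow(-41996, -1))) = Add(Mul(5884, Pow(11062, -1)), Mul(Pow(203, 2), Pow(-41996, -1))) = Add(Mul(5884, Rational(1, 11062)), Mul(41209, Rational(-1, 41996))) = Add(Rational(2942, 5531), Rational(-41209, 41996)) = Rational(-104374747, 232279876)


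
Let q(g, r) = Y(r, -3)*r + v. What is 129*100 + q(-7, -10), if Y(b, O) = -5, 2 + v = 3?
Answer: 12951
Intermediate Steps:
v = 1 (v = -2 + 3 = 1)
q(g, r) = 1 - 5*r (q(g, r) = -5*r + 1 = 1 - 5*r)
129*100 + q(-7, -10) = 129*100 + (1 - 5*(-10)) = 12900 + (1 + 50) = 12900 + 51 = 12951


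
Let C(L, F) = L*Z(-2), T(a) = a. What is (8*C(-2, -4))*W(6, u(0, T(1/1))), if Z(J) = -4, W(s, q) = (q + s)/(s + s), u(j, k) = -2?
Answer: 64/3 ≈ 21.333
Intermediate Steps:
W(s, q) = (q + s)/(2*s) (W(s, q) = (q + s)/((2*s)) = (q + s)*(1/(2*s)) = (q + s)/(2*s))
C(L, F) = -4*L (C(L, F) = L*(-4) = -4*L)
(8*C(-2, -4))*W(6, u(0, T(1/1))) = (8*(-4*(-2)))*((½)*(-2 + 6)/6) = (8*8)*((½)*(⅙)*4) = 64*(⅓) = 64/3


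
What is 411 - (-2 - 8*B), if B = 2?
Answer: 429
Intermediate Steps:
411 - (-2 - 8*B) = 411 - (-2 - 8*2) = 411 - (-2 - 16) = 411 - 1*(-18) = 411 + 18 = 429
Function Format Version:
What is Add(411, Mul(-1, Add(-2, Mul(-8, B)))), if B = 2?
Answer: 429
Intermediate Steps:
Add(411, Mul(-1, Add(-2, Mul(-8, B)))) = Add(411, Mul(-1, Add(-2, Mul(-8, 2)))) = Add(411, Mul(-1, Add(-2, -16))) = Add(411, Mul(-1, -18)) = Add(411, 18) = 429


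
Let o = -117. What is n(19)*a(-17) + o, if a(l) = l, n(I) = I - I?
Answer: -117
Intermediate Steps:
n(I) = 0
n(19)*a(-17) + o = 0*(-17) - 117 = 0 - 117 = -117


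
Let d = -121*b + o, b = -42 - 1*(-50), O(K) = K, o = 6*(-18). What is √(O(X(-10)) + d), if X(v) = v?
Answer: I*√1086 ≈ 32.955*I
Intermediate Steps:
o = -108
b = 8 (b = -42 + 50 = 8)
d = -1076 (d = -121*8 - 108 = -968 - 108 = -1076)
√(O(X(-10)) + d) = √(-10 - 1076) = √(-1086) = I*√1086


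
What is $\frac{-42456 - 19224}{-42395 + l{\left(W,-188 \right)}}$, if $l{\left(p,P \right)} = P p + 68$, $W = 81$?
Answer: $\frac{4112}{3837} \approx 1.0717$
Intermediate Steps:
$l{\left(p,P \right)} = 68 + P p$
$\frac{-42456 - 19224}{-42395 + l{\left(W,-188 \right)}} = \frac{-42456 - 19224}{-42395 + \left(68 - 15228\right)} = - \frac{61680}{-42395 + \left(68 - 15228\right)} = - \frac{61680}{-42395 - 15160} = - \frac{61680}{-57555} = \left(-61680\right) \left(- \frac{1}{57555}\right) = \frac{4112}{3837}$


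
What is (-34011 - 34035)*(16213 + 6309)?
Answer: -1532532012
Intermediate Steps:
(-34011 - 34035)*(16213 + 6309) = -68046*22522 = -1532532012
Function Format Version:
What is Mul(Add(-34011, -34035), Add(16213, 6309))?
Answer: -1532532012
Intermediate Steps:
Mul(Add(-34011, -34035), Add(16213, 6309)) = Mul(-68046, 22522) = -1532532012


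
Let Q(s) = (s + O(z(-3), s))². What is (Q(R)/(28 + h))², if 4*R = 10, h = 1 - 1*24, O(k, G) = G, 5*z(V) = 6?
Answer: 25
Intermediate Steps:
z(V) = 6/5 (z(V) = (⅕)*6 = 6/5)
h = -23 (h = 1 - 24 = -23)
R = 5/2 (R = (¼)*10 = 5/2 ≈ 2.5000)
Q(s) = 4*s² (Q(s) = (s + s)² = (2*s)² = 4*s²)
(Q(R)/(28 + h))² = ((4*(5/2)²)/(28 - 23))² = ((4*(25/4))/5)² = (25*(⅕))² = 5² = 25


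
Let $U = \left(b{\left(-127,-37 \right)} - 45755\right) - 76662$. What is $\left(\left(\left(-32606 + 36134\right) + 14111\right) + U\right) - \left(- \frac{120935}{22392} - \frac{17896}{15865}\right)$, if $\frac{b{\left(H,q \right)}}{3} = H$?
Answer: $- \frac{37355318642713}{355249080} \approx -1.0515 \cdot 10^{5}$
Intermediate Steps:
$b{\left(H,q \right)} = 3 H$
$U = -122798$ ($U = \left(3 \left(-127\right) - 45755\right) - 76662 = \left(-381 - 45755\right) - 76662 = -46136 - 76662 = -122798$)
$\left(\left(\left(-32606 + 36134\right) + 14111\right) + U\right) - \left(- \frac{120935}{22392} - \frac{17896}{15865}\right) = \left(\left(\left(-32606 + 36134\right) + 14111\right) - 122798\right) - \left(- \frac{120935}{22392} - \frac{17896}{15865}\right) = \left(\left(3528 + 14111\right) - 122798\right) - - \frac{2319361007}{355249080} = \left(17639 - 122798\right) + \left(\frac{17896}{15865} + \frac{120935}{22392}\right) = -105159 + \frac{2319361007}{355249080} = - \frac{37355318642713}{355249080}$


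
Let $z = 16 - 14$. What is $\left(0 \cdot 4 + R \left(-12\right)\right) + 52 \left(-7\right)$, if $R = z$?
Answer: $-388$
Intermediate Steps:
$z = 2$
$R = 2$
$\left(0 \cdot 4 + R \left(-12\right)\right) + 52 \left(-7\right) = \left(0 \cdot 4 + 2 \left(-12\right)\right) + 52 \left(-7\right) = \left(0 - 24\right) - 364 = -24 - 364 = -388$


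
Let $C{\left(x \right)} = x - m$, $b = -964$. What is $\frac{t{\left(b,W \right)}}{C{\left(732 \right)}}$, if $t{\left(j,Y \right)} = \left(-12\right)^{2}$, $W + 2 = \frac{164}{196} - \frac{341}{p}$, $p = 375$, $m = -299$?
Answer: $\frac{144}{1031} \approx 0.13967$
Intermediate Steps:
$C{\left(x \right)} = 299 + x$ ($C{\left(x \right)} = x - -299 = x + 299 = 299 + x$)
$W = - \frac{38084}{18375}$ ($W = -2 + \left(\frac{164}{196} - \frac{341}{375}\right) = -2 + \left(164 \cdot \frac{1}{196} - \frac{341}{375}\right) = -2 + \left(\frac{41}{49} - \frac{341}{375}\right) = -2 - \frac{1334}{18375} = - \frac{38084}{18375} \approx -2.0726$)
$t{\left(j,Y \right)} = 144$
$\frac{t{\left(b,W \right)}}{C{\left(732 \right)}} = \frac{144}{299 + 732} = \frac{144}{1031}$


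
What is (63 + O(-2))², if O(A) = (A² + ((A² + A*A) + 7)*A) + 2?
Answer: 1521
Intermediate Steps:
O(A) = 2 + A² + A*(7 + 2*A²) (O(A) = (A² + ((A² + A²) + 7)*A) + 2 = (A² + (2*A² + 7)*A) + 2 = (A² + (7 + 2*A²)*A) + 2 = (A² + A*(7 + 2*A²)) + 2 = 2 + A² + A*(7 + 2*A²))
(63 + O(-2))² = (63 + (2 + (-2)² + 2*(-2)³ + 7*(-2)))² = (63 + (2 + 4 + 2*(-8) - 14))² = (63 + (2 + 4 - 16 - 14))² = (63 - 24)² = 39² = 1521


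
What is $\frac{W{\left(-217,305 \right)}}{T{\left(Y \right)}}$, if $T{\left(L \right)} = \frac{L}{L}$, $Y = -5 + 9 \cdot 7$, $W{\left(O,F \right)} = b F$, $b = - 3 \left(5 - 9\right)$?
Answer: $3660$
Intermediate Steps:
$b = 12$ ($b = - 3 \left(5 - 9\right) = \left(-3\right) \left(-4\right) = 12$)
$W{\left(O,F \right)} = 12 F$
$Y = 58$ ($Y = -5 + 63 = 58$)
$T{\left(L \right)} = 1$
$\frac{W{\left(-217,305 \right)}}{T{\left(Y \right)}} = \frac{12 \cdot 305}{1} = 3660 \cdot 1 = 3660$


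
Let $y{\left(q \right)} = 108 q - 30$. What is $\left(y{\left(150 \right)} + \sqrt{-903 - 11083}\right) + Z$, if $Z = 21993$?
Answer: $38163 + i \sqrt{11986} \approx 38163.0 + 109.48 i$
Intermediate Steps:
$y{\left(q \right)} = -30 + 108 q$
$\left(y{\left(150 \right)} + \sqrt{-903 - 11083}\right) + Z = \left(\left(-30 + 108 \cdot 150\right) + \sqrt{-903 - 11083}\right) + 21993 = \left(\left(-30 + 16200\right) + \sqrt{-11986}\right) + 21993 = \left(16170 + i \sqrt{11986}\right) + 21993 = 38163 + i \sqrt{11986}$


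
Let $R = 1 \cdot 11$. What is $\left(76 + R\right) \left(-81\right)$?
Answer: $-7047$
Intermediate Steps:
$R = 11$
$\left(76 + R\right) \left(-81\right) = \left(76 + 11\right) \left(-81\right) = 87 \left(-81\right) = -7047$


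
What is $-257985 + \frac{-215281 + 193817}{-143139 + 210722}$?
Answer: $- \frac{17435421719}{67583} \approx -2.5799 \cdot 10^{5}$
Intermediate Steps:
$-257985 + \frac{-215281 + 193817}{-143139 + 210722} = -257985 - \frac{21464}{67583} = - \frac{17435421719}{67583}$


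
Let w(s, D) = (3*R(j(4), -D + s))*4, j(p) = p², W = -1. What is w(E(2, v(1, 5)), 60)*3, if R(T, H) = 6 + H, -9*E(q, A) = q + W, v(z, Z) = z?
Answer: -1948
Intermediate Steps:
E(q, A) = ⅑ - q/9 (E(q, A) = -(q - 1)/9 = -(-1 + q)/9 = ⅑ - q/9)
w(s, D) = 72 - 12*D + 12*s (w(s, D) = (3*(6 + (-D + s)))*4 = (3*(6 + (s - D)))*4 = (3*(6 + s - D))*4 = (18 - 3*D + 3*s)*4 = 72 - 12*D + 12*s)
w(E(2, v(1, 5)), 60)*3 = (72 - 12*60 + 12*(⅑ - ⅑*2))*3 = (72 - 720 + 12*(⅑ - 2/9))*3 = (72 - 720 + 12*(-⅑))*3 = (72 - 720 - 4/3)*3 = -1948/3*3 = -1948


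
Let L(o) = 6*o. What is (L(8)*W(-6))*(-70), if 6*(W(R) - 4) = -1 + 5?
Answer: -15680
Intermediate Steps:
W(R) = 14/3 (W(R) = 4 + (-1 + 5)/6 = 4 + (⅙)*4 = 4 + ⅔ = 14/3)
(L(8)*W(-6))*(-70) = ((6*8)*(14/3))*(-70) = (48*(14/3))*(-70) = 224*(-70) = -15680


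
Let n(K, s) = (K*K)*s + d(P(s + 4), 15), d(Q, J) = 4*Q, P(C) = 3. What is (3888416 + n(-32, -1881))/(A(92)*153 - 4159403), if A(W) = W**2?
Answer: -1962284/2864411 ≈ -0.68506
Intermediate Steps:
n(K, s) = 12 + s*K**2 (n(K, s) = (K*K)*s + 4*3 = K**2*s + 12 = s*K**2 + 12 = 12 + s*K**2)
(3888416 + n(-32, -1881))/(A(92)*153 - 4159403) = (3888416 + (12 - 1881*(-32)**2))/(92**2*153 - 4159403) = (3888416 + (12 - 1881*1024))/(8464*153 - 4159403) = (3888416 + (12 - 1926144))/(1294992 - 4159403) = (3888416 - 1926132)/(-2864411) = 1962284*(-1/2864411) = -1962284/2864411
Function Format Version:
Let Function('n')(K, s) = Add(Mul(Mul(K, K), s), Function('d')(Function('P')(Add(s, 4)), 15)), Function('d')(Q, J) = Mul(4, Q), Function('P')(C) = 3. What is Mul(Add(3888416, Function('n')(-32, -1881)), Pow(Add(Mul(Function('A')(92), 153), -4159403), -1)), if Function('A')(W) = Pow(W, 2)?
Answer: Rational(-1962284, 2864411) ≈ -0.68506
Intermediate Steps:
Function('n')(K, s) = Add(12, Mul(s, Pow(K, 2))) (Function('n')(K, s) = Add(Mul(Mul(K, K), s), Mul(4, 3)) = Add(Mul(Pow(K, 2), s), 12) = Add(Mul(s, Pow(K, 2)), 12) = Add(12, Mul(s, Pow(K, 2))))
Mul(Add(3888416, Function('n')(-32, -1881)), Pow(Add(Mul(Function('A')(92), 153), -4159403), -1)) = Mul(Add(3888416, Add(12, Mul(-1881, Pow(-32, 2)))), Pow(Add(Mul(Pow(92, 2), 153), -4159403), -1)) = Mul(Add(3888416, Add(12, Mul(-1881, 1024))), Pow(Add(Mul(8464, 153), -4159403), -1)) = Mul(Add(3888416, Add(12, -1926144)), Pow(Add(1294992, -4159403), -1)) = Mul(Add(3888416, -1926132), Pow(-2864411, -1)) = Mul(1962284, Rational(-1, 2864411)) = Rational(-1962284, 2864411)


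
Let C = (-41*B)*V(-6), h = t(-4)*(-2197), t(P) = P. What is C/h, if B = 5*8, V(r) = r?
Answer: 2460/2197 ≈ 1.1197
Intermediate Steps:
B = 40
h = 8788 (h = -4*(-2197) = 8788)
C = 9840 (C = -41*40*(-6) = -1640*(-6) = 9840)
C/h = 9840/8788 = 9840*(1/8788) = 2460/2197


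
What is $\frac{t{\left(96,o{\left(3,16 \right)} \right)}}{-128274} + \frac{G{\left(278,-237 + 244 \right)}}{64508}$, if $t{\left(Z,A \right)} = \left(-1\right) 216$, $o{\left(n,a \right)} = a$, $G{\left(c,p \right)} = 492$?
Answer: $\frac{3210189}{344779133} \approx 0.0093109$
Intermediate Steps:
$t{\left(Z,A \right)} = -216$
$\frac{t{\left(96,o{\left(3,16 \right)} \right)}}{-128274} + \frac{G{\left(278,-237 + 244 \right)}}{64508} = - \frac{216}{-128274} + \frac{492}{64508} = \left(-216\right) \left(- \frac{1}{128274}\right) + 492 \cdot \frac{1}{64508} = \frac{36}{21379} + \frac{123}{16127} = \frac{3210189}{344779133}$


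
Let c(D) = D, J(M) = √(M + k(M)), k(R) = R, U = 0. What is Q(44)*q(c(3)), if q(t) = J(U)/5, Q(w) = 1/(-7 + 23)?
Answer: 0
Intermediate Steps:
J(M) = √2*√M (J(M) = √(M + M) = √(2*M) = √2*√M)
Q(w) = 1/16
q(t) = 0 (q(t) = (√2*√0)/5 = (√2*0)*(⅕) = 0*(⅕) = 0)
Q(44)*q(c(3)) = (1/16)*0 = 0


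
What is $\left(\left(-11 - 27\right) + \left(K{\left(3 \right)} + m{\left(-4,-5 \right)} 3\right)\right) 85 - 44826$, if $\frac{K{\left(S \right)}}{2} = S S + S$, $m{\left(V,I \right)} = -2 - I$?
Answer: $-45251$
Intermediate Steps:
$K{\left(S \right)} = 2 S + 2 S^{2}$ ($K{\left(S \right)} = 2 \left(S S + S\right) = 2 \left(S^{2} + S\right) = 2 \left(S + S^{2}\right) = 2 S + 2 S^{2}$)
$\left(\left(-11 - 27\right) + \left(K{\left(3 \right)} + m{\left(-4,-5 \right)} 3\right)\right) 85 - 44826 = \left(\left(-11 - 27\right) + \left(2 \cdot 3 \left(1 + 3\right) + \left(-2 - -5\right) 3\right)\right) 85 - 44826 = \left(\left(-11 - 27\right) + \left(2 \cdot 3 \cdot 4 + \left(-2 + 5\right) 3\right)\right) 85 - 44826 = \left(-38 + \left(24 + 3 \cdot 3\right)\right) 85 - 44826 = \left(-38 + \left(24 + 9\right)\right) 85 - 44826 = \left(-38 + 33\right) 85 - 44826 = \left(-5\right) 85 - 44826 = -425 - 44826 = -45251$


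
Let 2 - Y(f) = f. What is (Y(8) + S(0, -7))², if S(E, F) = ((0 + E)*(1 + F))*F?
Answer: 36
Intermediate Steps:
Y(f) = 2 - f
S(E, F) = E*F*(1 + F) (S(E, F) = (E*(1 + F))*F = E*F*(1 + F))
(Y(8) + S(0, -7))² = ((2 - 1*8) + 0*(-7)*(1 - 7))² = ((2 - 8) + 0*(-7)*(-6))² = (-6 + 0)² = (-6)² = 36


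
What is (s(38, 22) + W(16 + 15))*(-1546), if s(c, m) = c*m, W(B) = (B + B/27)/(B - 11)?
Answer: -174817042/135 ≈ -1.2949e+6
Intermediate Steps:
W(B) = 28*B/(27*(-11 + B)) (W(B) = (B + B*(1/27))/(-11 + B) = (B + B/27)/(-11 + B) = (28*B/27)/(-11 + B) = 28*B/(27*(-11 + B)))
(s(38, 22) + W(16 + 15))*(-1546) = (38*22 + 28*(16 + 15)/(27*(-11 + (16 + 15))))*(-1546) = (836 + (28/27)*31/(-11 + 31))*(-1546) = (836 + (28/27)*31/20)*(-1546) = (836 + (28/27)*31*(1/20))*(-1546) = (836 + 217/135)*(-1546) = (113077/135)*(-1546) = -174817042/135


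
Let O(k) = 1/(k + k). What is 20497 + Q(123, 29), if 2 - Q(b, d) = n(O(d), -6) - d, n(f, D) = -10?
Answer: 20538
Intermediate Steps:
O(k) = 1/(2*k)
Q(b, d) = 12 + d (Q(b, d) = 2 - (-10 - d) = 2 + (10 + d) = 12 + d)
20497 + Q(123, 29) = 20497 + (12 + 29) = 20497 + 41 = 20538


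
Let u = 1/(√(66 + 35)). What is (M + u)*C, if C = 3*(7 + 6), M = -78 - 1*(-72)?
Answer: -234 + 39*√101/101 ≈ -230.12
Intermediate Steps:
M = -6 (M = -78 + 72 = -6)
C = 39 (C = 3*13 = 39)
u = √101/101 (u = 1/(√101) = √101/101 ≈ 0.099504)
(M + u)*C = (-6 + √101/101)*39 = -234 + 39*√101/101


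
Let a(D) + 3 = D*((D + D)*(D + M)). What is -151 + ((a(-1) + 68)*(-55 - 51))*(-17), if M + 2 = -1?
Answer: 102563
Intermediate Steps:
M = -3 (M = -2 - 1 = -3)
a(D) = -3 + 2*D**2*(-3 + D) (a(D) = -3 + D*((D + D)*(D - 3)) = -3 + D*((2*D)*(-3 + D)) = -3 + D*(2*D*(-3 + D)) = -3 + 2*D**2*(-3 + D))
-151 + ((a(-1) + 68)*(-55 - 51))*(-17) = -151 + (((-3 - 6*(-1)**2 + 2*(-1)**3) + 68)*(-55 - 51))*(-17) = -151 + (((-3 - 6*1 + 2*(-1)) + 68)*(-106))*(-17) = -151 + (((-3 - 6 - 2) + 68)*(-106))*(-17) = -151 + ((-11 + 68)*(-106))*(-17) = -151 + (57*(-106))*(-17) = -151 - 6042*(-17) = -151 + 102714 = 102563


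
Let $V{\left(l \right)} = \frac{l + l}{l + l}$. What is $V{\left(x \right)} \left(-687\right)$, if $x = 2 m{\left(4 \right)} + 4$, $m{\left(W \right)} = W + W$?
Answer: $-687$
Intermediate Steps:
$m{\left(W \right)} = 2 W$
$x = 20$ ($x = 2 \cdot 2 \cdot 4 + 4 = 2 \cdot 8 + 4 = 16 + 4 = 20$)
$V{\left(l \right)} = 1$ ($V{\left(l \right)} = \frac{2 l}{2 l} = 2 l \frac{1}{2 l} = 1$)
$V{\left(x \right)} \left(-687\right) = 1 \left(-687\right) = -687$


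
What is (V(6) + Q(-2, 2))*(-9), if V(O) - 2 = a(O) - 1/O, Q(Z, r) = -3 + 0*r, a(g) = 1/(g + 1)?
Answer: 129/14 ≈ 9.2143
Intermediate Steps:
a(g) = 1/(1 + g)
Q(Z, r) = -3 (Q(Z, r) = -3 + 0 = -3)
V(O) = 2 + 1/(1 + O) - 1/O (V(O) = 2 + (1/(1 + O) - 1/O) = 2 + 1/(1 + O) - 1/O)
(V(6) + Q(-2, 2))*(-9) = ((-1 + 2*6*(1 + 6))/(6*(1 + 6)) - 3)*(-9) = ((⅙)*(-1 + 2*6*7)/7 - 3)*(-9) = ((⅙)*(⅐)*(-1 + 84) - 3)*(-9) = ((⅙)*(⅐)*83 - 3)*(-9) = (83/42 - 3)*(-9) = -43/42*(-9) = 129/14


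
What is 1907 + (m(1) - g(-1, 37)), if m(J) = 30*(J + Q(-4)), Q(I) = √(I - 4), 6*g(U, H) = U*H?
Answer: 11659/6 + 60*I*√2 ≈ 1943.2 + 84.853*I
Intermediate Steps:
g(U, H) = H*U/6 (g(U, H) = (U*H)/6 = (H*U)/6 = H*U/6)
Q(I) = √(-4 + I)
m(J) = 30*J + 60*I*√2 (m(J) = 30*(J + √(-4 - 4)) = 30*(J + √(-8)) = 30*(J + 2*I*√2) = 30*J + 60*I*√2)
1907 + (m(1) - g(-1, 37)) = 1907 + ((30*1 + 60*I*√2) - 37*(-1)/6) = 1907 + ((30 + 60*I*√2) - 1*(-37/6)) = 1907 + ((30 + 60*I*√2) + 37/6) = 1907 + (217/6 + 60*I*√2) = 11659/6 + 60*I*√2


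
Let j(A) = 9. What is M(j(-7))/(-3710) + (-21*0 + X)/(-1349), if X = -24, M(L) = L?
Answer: 76899/5004790 ≈ 0.015365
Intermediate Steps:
M(j(-7))/(-3710) + (-21*0 + X)/(-1349) = 9/(-3710) + (-21*0 - 24)/(-1349) = 9*(-1/3710) + (-3*0 - 24)*(-1/1349) = -9/3710 + (0 - 24)*(-1/1349) = -9/3710 - 24*(-1/1349) = -9/3710 + 24/1349 = 76899/5004790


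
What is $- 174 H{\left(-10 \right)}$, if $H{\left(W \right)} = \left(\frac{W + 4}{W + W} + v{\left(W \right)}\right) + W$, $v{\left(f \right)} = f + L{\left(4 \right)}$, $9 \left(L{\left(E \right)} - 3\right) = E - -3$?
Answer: $\frac{41557}{15} \approx 2770.5$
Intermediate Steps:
$L{\left(E \right)} = \frac{10}{3} + \frac{E}{9}$ ($L{\left(E \right)} = 3 + \frac{E - -3}{9} = 3 + \frac{E + 3}{9} = 3 + \frac{3 + E}{9} = 3 + \left(\frac{1}{3} + \frac{E}{9}\right) = \frac{10}{3} + \frac{E}{9}$)
$v{\left(f \right)} = \frac{34}{9} + f$ ($v{\left(f \right)} = f + \left(\frac{10}{3} + \frac{1}{9} \cdot 4\right) = f + \left(\frac{10}{3} + \frac{4}{9}\right) = f + \frac{34}{9} = \frac{34}{9} + f$)
$H{\left(W \right)} = \frac{34}{9} + 2 W + \frac{4 + W}{2 W}$ ($H{\left(W \right)} = \left(\frac{W + 4}{W + W} + \left(\frac{34}{9} + W\right)\right) + W = \left(\frac{4 + W}{2 W} + \left(\frac{34}{9} + W\right)\right) + W = \left(\frac{34}{9} + W + \frac{4 + W}{2 W}\right) + W = \frac{34}{9} + 2 W + \frac{4 + W}{2 W}$)
$- 174 H{\left(-10 \right)} = - 174 \left(\frac{77}{18} + 2 \left(-10\right) + \frac{2}{-10}\right) = - 174 \left(\frac{77}{18} - 20 + 2 \left(- \frac{1}{10}\right)\right) = - 174 \left(\frac{77}{18} - 20 - \frac{1}{5}\right) = \left(-174\right) \left(- \frac{1433}{90}\right) = \frac{41557}{15}$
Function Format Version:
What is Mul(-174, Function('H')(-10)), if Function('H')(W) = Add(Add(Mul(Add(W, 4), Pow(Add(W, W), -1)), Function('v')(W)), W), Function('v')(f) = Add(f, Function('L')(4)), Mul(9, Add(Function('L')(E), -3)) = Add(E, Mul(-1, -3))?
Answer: Rational(41557, 15) ≈ 2770.5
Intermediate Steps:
Function('L')(E) = Add(Rational(10, 3), Mul(Rational(1, 9), E)) (Function('L')(E) = Add(3, Mul(Rational(1, 9), Add(E, Mul(-1, -3)))) = Add(3, Mul(Rational(1, 9), Add(E, 3))) = Add(3, Mul(Rational(1, 9), Add(3, E))) = Add(3, Add(Rational(1, 3), Mul(Rational(1, 9), E))) = Add(Rational(10, 3), Mul(Rational(1, 9), E)))
Function('v')(f) = Add(Rational(34, 9), f) (Function('v')(f) = Add(f, Add(Rational(10, 3), Mul(Rational(1, 9), 4))) = Add(f, Add(Rational(10, 3), Rational(4, 9))) = Add(f, Rational(34, 9)) = Add(Rational(34, 9), f))
Function('H')(W) = Add(Rational(34, 9), Mul(2, W), Mul(Rational(1, 2), Pow(W, -1), Add(4, W))) (Function('H')(W) = Add(Add(Mul(Add(W, 4), Pow(Add(W, W), -1)), Add(Rational(34, 9), W)), W) = Add(Add(Mul(Add(4, W), Pow(Mul(2, W), -1)), Add(Rational(34, 9), W)), W) = Add(Add(Mul(Add(4, W), Mul(Rational(1, 2), Pow(W, -1))), Add(Rational(34, 9), W)), W) = Add(Add(Mul(Rational(1, 2), Pow(W, -1), Add(4, W)), Add(Rational(34, 9), W)), W) = Add(Add(Rational(34, 9), W, Mul(Rational(1, 2), Pow(W, -1), Add(4, W))), W) = Add(Rational(34, 9), Mul(2, W), Mul(Rational(1, 2), Pow(W, -1), Add(4, W))))
Mul(-174, Function('H')(-10)) = Mul(-174, Add(Rational(77, 18), Mul(2, -10), Mul(2, Pow(-10, -1)))) = Mul(-174, Add(Rational(77, 18), -20, Mul(2, Rational(-1, 10)))) = Mul(-174, Add(Rational(77, 18), -20, Rational(-1, 5))) = Mul(-174, Rational(-1433, 90)) = Rational(41557, 15)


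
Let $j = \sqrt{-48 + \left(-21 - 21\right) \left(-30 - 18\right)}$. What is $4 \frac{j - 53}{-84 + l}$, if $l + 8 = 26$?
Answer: $\frac{106}{33} - \frac{8 \sqrt{123}}{33} \approx 0.52351$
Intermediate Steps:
$l = 18$ ($l = -8 + 26 = 18$)
$j = 4 \sqrt{123}$ ($j = \sqrt{-48 - -2016} = \sqrt{-48 + 2016} = \sqrt{1968} = 4 \sqrt{123} \approx 44.362$)
$4 \frac{j - 53}{-84 + l} = 4 \frac{4 \sqrt{123} - 53}{-84 + 18} = 4 \frac{-53 + 4 \sqrt{123}}{-66} = 4 \left(-53 + 4 \sqrt{123}\right) \left(- \frac{1}{66}\right) = 4 \left(\frac{53}{66} - \frac{2 \sqrt{123}}{33}\right) = \frac{106}{33} - \frac{8 \sqrt{123}}{33}$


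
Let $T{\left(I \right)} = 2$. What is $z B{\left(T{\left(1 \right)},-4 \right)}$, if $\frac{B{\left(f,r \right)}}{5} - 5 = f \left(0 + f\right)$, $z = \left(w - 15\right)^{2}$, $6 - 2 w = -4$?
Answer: $4500$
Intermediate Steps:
$w = 5$ ($w = 3 - -2 = 3 + 2 = 5$)
$z = 100$ ($z = \left(5 - 15\right)^{2} = \left(-10\right)^{2} = 100$)
$B{\left(f,r \right)} = 25 + 5 f^{2}$ ($B{\left(f,r \right)} = 25 + 5 f \left(0 + f\right) = 25 + 5 f f = 25 + 5 f^{2}$)
$z B{\left(T{\left(1 \right)},-4 \right)} = 100 \left(25 + 5 \cdot 2^{2}\right) = 100 \left(25 + 5 \cdot 4\right) = 100 \left(25 + 20\right) = 100 \cdot 45 = 4500$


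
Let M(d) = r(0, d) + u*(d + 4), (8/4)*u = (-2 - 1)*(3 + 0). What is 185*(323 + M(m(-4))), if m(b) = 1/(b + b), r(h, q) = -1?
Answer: 901505/16 ≈ 56344.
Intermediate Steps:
u = -9/2 (u = ((-2 - 1)*(3 + 0))/2 = (-3*3)/2 = (1/2)*(-9) = -9/2 ≈ -4.5000)
m(b) = 1/(2*b)
M(d) = -19 - 9*d/2 (M(d) = -1 - 9*(d + 4)/2 = -1 - 9*(4 + d)/2 = -1 + (-18 - 9*d/2) = -19 - 9*d/2)
185*(323 + M(m(-4))) = 185*(323 + (-19 - 9/(4*(-4)))) = 185*(323 + (-19 - 9*(-1)/(4*4))) = 185*(323 + (-19 - 9/2*(-1/8))) = 185*(323 + (-19 + 9/16)) = 185*(323 - 295/16) = 185*(4873/16) = 901505/16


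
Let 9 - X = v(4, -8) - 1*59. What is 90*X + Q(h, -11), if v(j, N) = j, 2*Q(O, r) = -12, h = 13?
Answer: 5754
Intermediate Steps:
Q(O, r) = -6 (Q(O, r) = (½)*(-12) = -6)
X = 64 (X = 9 - (4 - 1*59) = 9 - (4 - 59) = 9 - 1*(-55) = 9 + 55 = 64)
90*X + Q(h, -11) = 90*64 - 6 = 5760 - 6 = 5754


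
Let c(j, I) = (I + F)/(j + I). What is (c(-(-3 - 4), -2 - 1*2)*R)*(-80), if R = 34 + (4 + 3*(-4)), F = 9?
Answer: -10400/3 ≈ -3466.7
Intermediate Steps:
R = 26 (R = 34 + (4 - 12) = 34 - 8 = 26)
c(j, I) = (9 + I)/(I + j) (c(j, I) = (I + 9)/(j + I) = (9 + I)/(I + j))
(c(-(-3 - 4), -2 - 1*2)*R)*(-80) = (((9 + (-2 - 1*2))/((-2 - 1*2) - (-3 - 4)))*26)*(-80) = (((9 + (-2 - 2))/((-2 - 2) - 1*(-7)))*26)*(-80) = (((9 - 4)/(-4 + 7))*26)*(-80) = ((5/3)*26)*(-80) = (130/3)*(-80) = -10400/3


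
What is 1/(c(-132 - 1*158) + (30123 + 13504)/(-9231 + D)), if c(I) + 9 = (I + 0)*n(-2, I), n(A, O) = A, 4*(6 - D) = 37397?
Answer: 74297/42249079 ≈ 0.0017585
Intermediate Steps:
D = -37373/4 (D = 6 - ¼*37397 = 6 - 37397/4 = -37373/4 ≈ -9343.3)
c(I) = -9 - 2*I (c(I) = -9 + (I + 0)*(-2) = -9 + I*(-2) = -9 - 2*I)
1/(c(-132 - 1*158) + (30123 + 13504)/(-9231 + D)) = 1/((-9 - 2*(-132 - 1*158)) + (30123 + 13504)/(-9231 - 37373/4)) = 1/((-9 - 2*(-132 - 158)) + 43627/(-74297/4)) = 1/((-9 - 2*(-290)) + 43627*(-4/74297)) = 1/((-9 + 580) - 174508/74297) = 1/(571 - 174508/74297) = 1/(42249079/74297) = 74297/42249079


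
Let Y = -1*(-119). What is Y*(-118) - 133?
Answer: -14175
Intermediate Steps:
Y = 119
Y*(-118) - 133 = 119*(-118) - 133 = -14042 - 133 = -14175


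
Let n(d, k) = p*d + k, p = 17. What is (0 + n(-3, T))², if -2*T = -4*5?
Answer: 1681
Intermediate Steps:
T = 10 (T = -(-2)*5 = -½*(-20) = 10)
n(d, k) = k + 17*d (n(d, k) = 17*d + k = k + 17*d)
(0 + n(-3, T))² = (0 + (10 + 17*(-3)))² = (0 + (10 - 51))² = (0 - 41)² = (-41)² = 1681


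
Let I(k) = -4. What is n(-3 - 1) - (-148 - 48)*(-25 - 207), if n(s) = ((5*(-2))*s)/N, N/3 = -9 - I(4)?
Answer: -136424/3 ≈ -45475.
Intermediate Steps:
N = -15 (N = 3*(-9 - 1*(-4)) = 3*(-9 + 4) = 3*(-5) = -15)
n(s) = 2*s/3 (n(s) = ((5*(-2))*s)/(-15) = -10*s*(-1/15) = 2*s/3)
n(-3 - 1) - (-148 - 48)*(-25 - 207) = 2*(-3 - 1)/3 - (-148 - 48)*(-25 - 207) = (⅔)*(-4) - (-196)*(-232) = -8/3 - 1*45472 = -8/3 - 45472 = -136424/3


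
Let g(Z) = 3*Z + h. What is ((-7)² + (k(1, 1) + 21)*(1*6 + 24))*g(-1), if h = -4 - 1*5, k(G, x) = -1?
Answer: -7788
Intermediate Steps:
h = -9 (h = -4 - 5 = -9)
g(Z) = -9 + 3*Z (g(Z) = 3*Z - 9 = -9 + 3*Z)
((-7)² + (k(1, 1) + 21)*(1*6 + 24))*g(-1) = ((-7)² + (-1 + 21)*(1*6 + 24))*(-9 + 3*(-1)) = (49 + 20*(6 + 24))*(-9 - 3) = (49 + 20*30)*(-12) = (49 + 600)*(-12) = 649*(-12) = -7788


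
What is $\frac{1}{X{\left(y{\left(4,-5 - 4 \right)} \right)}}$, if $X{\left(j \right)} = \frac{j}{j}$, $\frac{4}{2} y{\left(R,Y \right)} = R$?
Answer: $1$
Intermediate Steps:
$y{\left(R,Y \right)} = \frac{R}{2}$
$X{\left(j \right)} = 1$
$\frac{1}{X{\left(y{\left(4,-5 - 4 \right)} \right)}} = 1^{-1} = 1$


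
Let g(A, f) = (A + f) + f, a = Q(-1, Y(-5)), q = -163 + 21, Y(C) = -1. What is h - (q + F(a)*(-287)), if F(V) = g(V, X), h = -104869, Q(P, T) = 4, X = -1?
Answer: -104153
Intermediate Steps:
q = -142
a = 4
g(A, f) = A + 2*f
F(V) = -2 + V (F(V) = V + 2*(-1) = V - 2 = -2 + V)
h - (q + F(a)*(-287)) = -104869 - (-142 + (-2 + 4)*(-287)) = -104869 - (-142 + 2*(-287)) = -104869 - (-142 - 574) = -104869 - 1*(-716) = -104869 + 716 = -104153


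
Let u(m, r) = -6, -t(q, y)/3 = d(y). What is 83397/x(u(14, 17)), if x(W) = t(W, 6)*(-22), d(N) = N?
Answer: 27799/132 ≈ 210.60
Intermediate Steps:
t(q, y) = -3*y
x(W) = 396 (x(W) = -3*6*(-22) = -18*(-22) = 396)
83397/x(u(14, 17)) = 83397/396 = 83397*(1/396) = 27799/132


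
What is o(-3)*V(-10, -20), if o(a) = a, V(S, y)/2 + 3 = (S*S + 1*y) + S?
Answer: -402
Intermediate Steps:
V(S, y) = -6 + 2*S + 2*y + 2*S² (V(S, y) = -6 + 2*((S*S + 1*y) + S) = -6 + 2*((S² + y) + S) = -6 + 2*((y + S²) + S) = -6 + 2*(S + y + S²) = -6 + (2*S + 2*y + 2*S²) = -6 + 2*S + 2*y + 2*S²)
o(-3)*V(-10, -20) = -3*(-6 + 2*(-10) + 2*(-20) + 2*(-10)²) = -3*(-6 - 20 - 40 + 2*100) = -3*(-6 - 20 - 40 + 200) = -3*134 = -402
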